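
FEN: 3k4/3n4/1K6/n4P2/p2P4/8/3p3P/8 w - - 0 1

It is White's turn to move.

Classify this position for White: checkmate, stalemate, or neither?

White to move; white king on b6.
In check: yes, from the black knight on d7.
Legal moves for White: Ka7, Ka6, Kb5, Kxa5.
White is in check but has 4 legal moves → neither.

neither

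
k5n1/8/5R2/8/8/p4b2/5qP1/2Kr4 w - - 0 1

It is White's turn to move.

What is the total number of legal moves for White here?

White to move; king on c1.
In check: yes, from the black rook on d1.
Legal moves: none.
Count: 0.

0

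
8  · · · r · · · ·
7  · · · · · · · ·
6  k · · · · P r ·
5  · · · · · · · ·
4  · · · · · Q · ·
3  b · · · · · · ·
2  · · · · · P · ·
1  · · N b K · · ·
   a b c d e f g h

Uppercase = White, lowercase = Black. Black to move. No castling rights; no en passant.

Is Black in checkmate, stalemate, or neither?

neither

Black to move; black king on a6.
In check: no.
Legal moves for Black include: Rh8, Rdg8, Rf8, Re8+, Rc8, Rb8, Ra8, Rd7, Rd6, Rd5, Rd4, Rd3, Rd2, Rgg8, Rg7, Rh6, Rxf6, Rg5, ... (list truncated; more exist).
Black has legal moves and is not in check → neither.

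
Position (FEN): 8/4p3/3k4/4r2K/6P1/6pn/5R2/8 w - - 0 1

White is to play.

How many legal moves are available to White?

White to move; king on h5.
In check: yes, from the black rook on e5.
Legal moves: Kh6, Kg6, Kh4, Rf5, g5.
Count: 5.

5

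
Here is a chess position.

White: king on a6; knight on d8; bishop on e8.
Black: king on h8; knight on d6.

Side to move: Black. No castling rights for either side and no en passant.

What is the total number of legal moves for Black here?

11

Black to move; king on h8.
In check: no.
Legal moves: Kg8, Kh7, Kg7, Nxe8, Nc8, Nf7, Nb7, Nf5, Nb5, Ne4, Nc4.
Count: 11.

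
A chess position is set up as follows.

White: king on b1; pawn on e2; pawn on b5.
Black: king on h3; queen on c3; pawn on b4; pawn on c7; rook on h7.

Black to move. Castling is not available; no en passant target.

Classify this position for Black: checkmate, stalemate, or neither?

Black to move; black king on h3.
In check: no.
Legal moves for Black include: Rh8, Rg7, Rf7, Re7, Rd7, Rh6, Rh5, Rh4, Kh4, Kg4, Kg3, Kh2, Kg2, Qh8, Qg7, Qf6, Qc6, Qe5, ... (list truncated; more exist).
Black has legal moves and is not in check → neither.

neither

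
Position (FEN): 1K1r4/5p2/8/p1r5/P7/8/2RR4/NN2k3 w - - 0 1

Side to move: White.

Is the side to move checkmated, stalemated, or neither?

neither

White to move; white king on b8.
In check: yes, from the black rook on d8.
Legal moves for White: Kb7, Ka7, Rxd8.
White is in check but has 3 legal moves → neither.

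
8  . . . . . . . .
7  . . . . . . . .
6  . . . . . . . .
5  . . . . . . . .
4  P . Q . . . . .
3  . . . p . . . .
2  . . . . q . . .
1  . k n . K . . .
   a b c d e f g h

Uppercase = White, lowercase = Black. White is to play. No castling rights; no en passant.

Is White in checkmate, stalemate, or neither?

White to move; white king on e1.
In check: yes, from the black queen on e2.
King squares — d1: attacked by Qe2; f1: attacked by Qe2; d2: attacked by Qe2; e2: attacked by Nc1; f2: attacked by Qe2.
Legal moves for White: none.
In check with no legal moves → checkmate.

checkmate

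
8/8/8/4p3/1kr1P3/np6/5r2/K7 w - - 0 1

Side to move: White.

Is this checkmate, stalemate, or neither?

stalemate

White to move; white king on a1.
In check: no.
King squares — b1: attacked by Na3; a2: attacked by Rf2; b2: attacked by Rf2.
Legal moves for White: none.
Not in check and no legal moves → stalemate.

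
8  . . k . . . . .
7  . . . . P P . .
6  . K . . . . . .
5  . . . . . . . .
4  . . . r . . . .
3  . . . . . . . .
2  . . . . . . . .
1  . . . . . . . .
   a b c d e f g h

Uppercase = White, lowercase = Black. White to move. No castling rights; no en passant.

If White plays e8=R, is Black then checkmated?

no

After e8=R: black king on c8; in check: yes, from the white rook on e8.
Black has 2 legal replies: Kd7, Rd8.
In check but a legal move exists → not checkmate.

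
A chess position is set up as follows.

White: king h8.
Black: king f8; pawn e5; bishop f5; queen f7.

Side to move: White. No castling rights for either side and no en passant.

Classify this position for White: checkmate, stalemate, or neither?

White to move; white king on h8.
In check: no.
King squares — g7: attacked by Qf7; h7: attacked by Bf5; g8: attacked by Qf7.
Legal moves for White: none.
Not in check and no legal moves → stalemate.

stalemate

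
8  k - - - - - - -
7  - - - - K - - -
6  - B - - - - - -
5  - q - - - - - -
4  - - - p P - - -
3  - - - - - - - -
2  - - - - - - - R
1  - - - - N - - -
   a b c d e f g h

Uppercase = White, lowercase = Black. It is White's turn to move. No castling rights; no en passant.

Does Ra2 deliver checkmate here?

no

After Ra2: black king on a8; in check: yes, from the white rook on a2.
Black has 5 legal replies: Kb8, Kb7, Qa6, Qa5, Qa4.
In check but a legal move exists → not checkmate.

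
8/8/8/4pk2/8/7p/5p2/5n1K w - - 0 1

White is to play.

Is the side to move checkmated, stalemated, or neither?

White to move; white king on h1.
In check: no.
King squares — g1: attacked by Pf2; g2: attacked by Ph3; h2: attacked by Nf1.
Legal moves for White: none.
Not in check and no legal moves → stalemate.

stalemate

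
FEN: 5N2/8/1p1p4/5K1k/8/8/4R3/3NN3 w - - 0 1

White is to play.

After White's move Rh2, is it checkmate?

yes

After Rh2: black king on h5; in check: yes, from the white rook on h2.
King squares — g4: attacked by Kf5; h4: attacked by Rh2; g5: attacked by Kf5; g6: attacked by Kf5; h6: attacked by Rh2.
Black has no legal moves → checkmate.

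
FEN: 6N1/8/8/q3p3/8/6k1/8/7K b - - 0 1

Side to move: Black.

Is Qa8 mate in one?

no

After Qa8: white king on h1; in check: yes, from the black queen on a8.
White has 1 legal reply: Kg1.
In check but a legal move exists → not checkmate.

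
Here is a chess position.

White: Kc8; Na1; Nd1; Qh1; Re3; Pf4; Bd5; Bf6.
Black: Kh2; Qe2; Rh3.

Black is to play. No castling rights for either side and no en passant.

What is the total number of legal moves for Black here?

0

Black to move; king on h2.
In check: yes, from the white queen on h1.
Legal moves: none.
Count: 0.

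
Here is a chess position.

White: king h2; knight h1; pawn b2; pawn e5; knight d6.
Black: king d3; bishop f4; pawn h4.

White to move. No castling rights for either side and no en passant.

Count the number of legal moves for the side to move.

4

White to move; king on h2.
In check: yes, from the black bishop on f4.
Legal moves: Kh3, Kg2, Kg1, Ng3.
Count: 4.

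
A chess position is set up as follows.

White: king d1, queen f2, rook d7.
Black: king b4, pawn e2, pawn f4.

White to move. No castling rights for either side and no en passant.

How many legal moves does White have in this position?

6

White to move; king on d1.
In check: yes, from the black pawn on e2.
Legal moves: Kxe2, Kd2, Kc2, Ke1, Kc1, Qxe2.
Count: 6.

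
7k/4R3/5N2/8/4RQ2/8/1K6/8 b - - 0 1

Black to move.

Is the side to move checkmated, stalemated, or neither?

Black to move; black king on h8.
In check: no.
King squares — g7: attacked by Re7; h7: attacked by Nf6; g8: attacked by Nf6.
Legal moves for Black: none.
Not in check and no legal moves → stalemate.

stalemate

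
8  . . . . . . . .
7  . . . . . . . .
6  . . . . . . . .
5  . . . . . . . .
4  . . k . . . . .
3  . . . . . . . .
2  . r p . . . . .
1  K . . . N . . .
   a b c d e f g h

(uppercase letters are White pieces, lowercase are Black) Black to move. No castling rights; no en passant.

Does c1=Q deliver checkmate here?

After c1=Q: white king on a1; in check: yes, from the black queen on c1.
King squares — b1: attacked by Qc1; a2: attacked by Rb2; b2: attacked by Qc1.
White has no legal moves → checkmate.

yes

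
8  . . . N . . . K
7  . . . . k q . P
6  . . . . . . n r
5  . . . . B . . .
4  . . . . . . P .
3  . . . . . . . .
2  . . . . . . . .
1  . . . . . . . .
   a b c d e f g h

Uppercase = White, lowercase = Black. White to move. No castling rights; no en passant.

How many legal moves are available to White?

White to move; king on h8.
In check: yes, from the black knight on g6.
Legal moves: none.
Count: 0.

0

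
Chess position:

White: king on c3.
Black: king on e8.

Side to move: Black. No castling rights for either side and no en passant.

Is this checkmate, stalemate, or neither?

neither

Black to move; black king on e8.
In check: no.
Legal moves for Black: Kf8, Kd8, Kf7, Ke7, Kd7.
Black has 5 legal moves and is not in check → neither.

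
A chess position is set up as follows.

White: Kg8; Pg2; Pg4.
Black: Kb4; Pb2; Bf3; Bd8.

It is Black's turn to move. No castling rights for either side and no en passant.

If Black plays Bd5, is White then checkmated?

After Bd5: white king on g8; in check: yes, from the black bishop on d5.
White has 4 legal replies: Kh8, Kf8, Kh7, Kg7.
In check but a legal move exists → not checkmate.

no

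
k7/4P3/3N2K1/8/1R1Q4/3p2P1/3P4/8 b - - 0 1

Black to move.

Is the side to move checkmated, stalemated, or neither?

stalemate

Black to move; black king on a8.
In check: no.
King squares — a7: attacked by Qd4; b7: attacked by Rb4; b8: attacked by Rb4.
Legal moves for Black: none.
Not in check and no legal moves → stalemate.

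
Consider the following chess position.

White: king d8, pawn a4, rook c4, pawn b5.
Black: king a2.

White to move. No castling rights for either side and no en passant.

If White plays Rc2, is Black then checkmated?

no

After Rc2: black king on a2; in check: yes, from the white rook on c2.
Black has 4 legal replies: Kb3, Ka3, Kb1, Ka1.
In check but a legal move exists → not checkmate.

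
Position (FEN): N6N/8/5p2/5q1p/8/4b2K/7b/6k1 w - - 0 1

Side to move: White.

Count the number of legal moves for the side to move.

White to move; king on h3.
In check: yes, from the black queen on f5.
Legal moves: Kh4.
Count: 1.

1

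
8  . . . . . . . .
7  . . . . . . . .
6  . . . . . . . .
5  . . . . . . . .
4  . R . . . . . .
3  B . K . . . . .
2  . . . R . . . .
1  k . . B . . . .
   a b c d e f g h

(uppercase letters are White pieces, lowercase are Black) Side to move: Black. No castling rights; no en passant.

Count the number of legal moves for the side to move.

0

Black to move; king on a1.
In check: no.
Legal moves: none.
Count: 0.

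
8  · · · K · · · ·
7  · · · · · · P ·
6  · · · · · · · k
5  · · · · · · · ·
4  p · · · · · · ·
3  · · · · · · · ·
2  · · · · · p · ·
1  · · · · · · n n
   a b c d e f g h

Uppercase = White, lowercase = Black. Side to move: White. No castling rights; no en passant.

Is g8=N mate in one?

After g8=N: black king on h6; in check: yes, from the white knight on g8.
Black has 5 legal replies: Kh7, Kg7, Kg6, Kh5, Kg5.
In check but a legal move exists → not checkmate.

no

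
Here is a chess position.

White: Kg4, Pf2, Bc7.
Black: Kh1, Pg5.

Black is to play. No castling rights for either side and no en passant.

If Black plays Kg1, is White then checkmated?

no

After Kg1: white king on g4; in check: no.
White is not in check, so this cannot be checkmate.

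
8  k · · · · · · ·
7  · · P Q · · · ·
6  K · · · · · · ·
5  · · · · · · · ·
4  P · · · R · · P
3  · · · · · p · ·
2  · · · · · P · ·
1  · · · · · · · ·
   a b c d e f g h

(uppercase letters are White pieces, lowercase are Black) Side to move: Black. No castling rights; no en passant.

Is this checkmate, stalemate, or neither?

Black to move; black king on a8.
In check: no.
King squares — a7: attacked by Ka6; b7: attacked by Ka6; b8: attacked by Pc7.
Legal moves for Black: none.
Not in check and no legal moves → stalemate.

stalemate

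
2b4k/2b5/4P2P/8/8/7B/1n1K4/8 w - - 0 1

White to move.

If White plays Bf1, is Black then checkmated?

no

After Bf1: black king on h8; in check: no.
Black is not in check, so this cannot be checkmate.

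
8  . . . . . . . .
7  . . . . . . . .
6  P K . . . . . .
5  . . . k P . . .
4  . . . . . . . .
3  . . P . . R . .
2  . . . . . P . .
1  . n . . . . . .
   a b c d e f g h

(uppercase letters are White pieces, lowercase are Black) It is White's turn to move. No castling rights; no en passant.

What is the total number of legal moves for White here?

White to move; king on b6.
In check: no.
Legal moves: Kc7, Kb7, Ka7, Kb5, Ka5, Rf8, Rf7, Rf6, Rf5, Rf4, Rh3, Rg3, Re3, Rd3+, a7, e6, c4+.
Count: 17.

17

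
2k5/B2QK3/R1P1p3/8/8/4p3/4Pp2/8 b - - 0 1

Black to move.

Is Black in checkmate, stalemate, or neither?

checkmate

Black to move; black king on c8.
In check: yes, from the white queen on d7.
King squares — b7: attacked by Pc6; c7: attacked by Qd7; d7: attacked by Pc6; b8: attacked by Ba7; d8: attacked by Qd7.
Legal moves for Black: none.
In check with no legal moves → checkmate.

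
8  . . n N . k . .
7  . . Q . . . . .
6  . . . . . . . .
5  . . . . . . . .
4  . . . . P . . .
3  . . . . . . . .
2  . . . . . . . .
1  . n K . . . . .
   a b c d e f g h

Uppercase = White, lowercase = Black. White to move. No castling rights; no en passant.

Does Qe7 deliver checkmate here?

After Qe7: black king on f8; in check: yes, from the white queen on e7.
Black has 3 legal replies: Kg8, Kxe7, Nxe7.
In check but a legal move exists → not checkmate.

no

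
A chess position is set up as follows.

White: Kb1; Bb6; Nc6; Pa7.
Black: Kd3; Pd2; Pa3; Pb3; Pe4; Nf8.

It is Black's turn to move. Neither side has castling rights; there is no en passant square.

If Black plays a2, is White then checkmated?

After a2: white king on b1; in check: yes, from the black pawn on a2.
White has 2 legal replies: Kb2, Ka1.
In check but a legal move exists → not checkmate.

no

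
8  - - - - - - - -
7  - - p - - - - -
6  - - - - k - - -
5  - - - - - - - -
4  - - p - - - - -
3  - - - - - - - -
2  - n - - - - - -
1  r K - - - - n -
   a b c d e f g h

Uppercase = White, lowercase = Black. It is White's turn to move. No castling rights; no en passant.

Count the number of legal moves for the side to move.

White to move; king on b1.
In check: yes, from the black rook on a1.
Legal moves: Kc2, Kxb2, Kxa1.
Count: 3.

3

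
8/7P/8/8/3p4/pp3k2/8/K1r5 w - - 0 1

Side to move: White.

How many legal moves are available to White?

White to move; king on a1.
In check: yes, from the black rook on c1.
Legal moves: none.
Count: 0.

0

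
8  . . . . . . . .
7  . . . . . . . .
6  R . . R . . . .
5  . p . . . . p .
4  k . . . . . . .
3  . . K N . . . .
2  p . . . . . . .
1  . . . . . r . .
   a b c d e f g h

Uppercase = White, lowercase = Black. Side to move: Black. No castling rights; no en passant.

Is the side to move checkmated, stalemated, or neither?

Black to move; black king on a4.
In check: yes, from the white rook on a6.
King squares — a3: attacked by Ra6; b3: attacked by Kc3; b4: attacked by Kc3; a5: attacked by Ra6; b5: own pawn.
Legal moves for Black: none.
In check with no legal moves → checkmate.

checkmate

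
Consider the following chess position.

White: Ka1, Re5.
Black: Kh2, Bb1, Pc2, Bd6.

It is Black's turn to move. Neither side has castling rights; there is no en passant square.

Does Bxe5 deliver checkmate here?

After Bxe5: white king on a1; in check: yes, from the black bishop on e5.
King squares — b1: attacked by Pc2; a2: attacked by Bb1; b2: attacked by Be5.
White has no legal moves → checkmate.

yes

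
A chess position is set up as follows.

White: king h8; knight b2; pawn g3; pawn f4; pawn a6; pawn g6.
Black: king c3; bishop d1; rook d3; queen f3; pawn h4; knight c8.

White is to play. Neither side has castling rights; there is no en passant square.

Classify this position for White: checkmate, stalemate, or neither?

White to move; white king on h8.
In check: no.
Legal moves for White: Kg8, Kh7, Kg7, Nc4, Na4+, Nxd3, Nxd1+, gxh4, g7, a7, f5, g4.
White has 12 legal moves and is not in check → neither.

neither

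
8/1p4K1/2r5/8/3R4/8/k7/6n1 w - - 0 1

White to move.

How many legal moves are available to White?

19

White to move; king on g7.
In check: no.
Legal moves: Kh8, Kg8, Kf8, Kh7, Kf7, Rd8, Rd7, Rd6, Rd5, Rh4, Rg4, Rf4, Re4, Rc4, Rb4, Ra4+, Rd3, Rd2+, Rd1.
Count: 19.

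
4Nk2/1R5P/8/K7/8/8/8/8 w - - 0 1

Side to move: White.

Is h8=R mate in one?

After h8=R: black king on f8; in check: yes, from the white rook on h8.
King squares — e7: attacked by Rb7; f7: attacked by Rb7; g7: attacked by Rb7; e8: attacked by Rh8; g8: attacked by Rh8.
Black has no legal moves → checkmate.

yes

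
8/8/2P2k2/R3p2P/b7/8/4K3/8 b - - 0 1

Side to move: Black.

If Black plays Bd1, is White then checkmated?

no

After Bd1: white king on e2; in check: yes, from the black bishop on d1.
White has 7 legal replies: Ke3, Kd3, Kf2, Kd2, Kf1, Ke1, Kxd1.
In check but a legal move exists → not checkmate.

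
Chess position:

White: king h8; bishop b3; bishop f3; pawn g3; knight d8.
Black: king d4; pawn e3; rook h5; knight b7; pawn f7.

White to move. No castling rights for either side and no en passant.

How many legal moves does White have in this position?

3

White to move; king on h8.
In check: yes, from the black rook on h5.
Legal moves: Kg8, Kg7, Bxh5.
Count: 3.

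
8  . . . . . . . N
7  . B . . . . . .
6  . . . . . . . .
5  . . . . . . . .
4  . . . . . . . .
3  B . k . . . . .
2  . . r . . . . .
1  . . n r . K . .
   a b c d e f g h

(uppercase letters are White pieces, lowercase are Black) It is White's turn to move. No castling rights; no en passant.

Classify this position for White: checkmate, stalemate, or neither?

checkmate

White to move; white king on f1.
In check: yes, from the black rook on d1.
King squares — e1: attacked by Rd1; g1: attacked by Rd1; e2: attacked by Nc1; f2: attacked by Rc2; g2: attacked by Rc2.
Legal moves for White: none.
In check with no legal moves → checkmate.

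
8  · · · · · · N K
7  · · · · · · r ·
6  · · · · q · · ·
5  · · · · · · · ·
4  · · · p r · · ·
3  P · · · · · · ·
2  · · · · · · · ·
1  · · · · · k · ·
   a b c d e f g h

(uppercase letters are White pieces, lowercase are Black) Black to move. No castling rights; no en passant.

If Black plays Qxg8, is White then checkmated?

yes

After Qxg8: white king on h8; in check: yes, from the black queen on g8.
King squares — g7: attacked by Qg8; h7: attacked by Rg7; g8: attacked by Rg7.
White has no legal moves → checkmate.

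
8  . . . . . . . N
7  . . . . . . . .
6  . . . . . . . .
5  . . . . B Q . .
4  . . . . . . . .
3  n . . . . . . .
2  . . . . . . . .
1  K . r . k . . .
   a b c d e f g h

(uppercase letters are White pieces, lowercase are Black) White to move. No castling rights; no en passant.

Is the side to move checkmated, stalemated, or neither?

White to move; white king on a1.
In check: yes, from the black rook on c1.
King squares — b1: attacked by Rc1; a2: available; b2: available.
Legal moves for White: Kb2, Ka2, Qb1.
White is in check but has 3 legal moves → neither.

neither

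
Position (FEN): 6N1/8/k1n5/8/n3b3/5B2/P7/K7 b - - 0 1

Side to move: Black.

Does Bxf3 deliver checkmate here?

After Bxf3: white king on a1; in check: no.
White is not in check, so this cannot be checkmate.

no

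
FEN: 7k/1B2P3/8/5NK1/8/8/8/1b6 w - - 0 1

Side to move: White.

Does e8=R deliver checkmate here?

no

After e8=R: black king on h8; in check: yes, from the white rook on e8.
Black has 1 legal reply: Kh7.
In check but a legal move exists → not checkmate.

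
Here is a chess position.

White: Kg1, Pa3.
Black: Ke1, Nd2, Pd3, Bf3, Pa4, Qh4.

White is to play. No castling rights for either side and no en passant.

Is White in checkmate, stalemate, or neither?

stalemate

White to move; white king on g1.
In check: no.
King squares — f1: attacked by Ke1; h1: attacked by Bf3; f2: attacked by Ke1; g2: attacked by Bf3; h2: attacked by Qh4.
Legal moves for White: none.
Not in check and no legal moves → stalemate.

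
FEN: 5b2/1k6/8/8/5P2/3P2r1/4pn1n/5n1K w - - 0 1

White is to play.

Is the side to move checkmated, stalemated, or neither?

checkmate

White to move; white king on h1.
In check: yes, from the black knight on f2.
King squares — g1: attacked by Rg3; g2: attacked by Rg3; h2: attacked by Nf1.
Legal moves for White: none.
In check with no legal moves → checkmate.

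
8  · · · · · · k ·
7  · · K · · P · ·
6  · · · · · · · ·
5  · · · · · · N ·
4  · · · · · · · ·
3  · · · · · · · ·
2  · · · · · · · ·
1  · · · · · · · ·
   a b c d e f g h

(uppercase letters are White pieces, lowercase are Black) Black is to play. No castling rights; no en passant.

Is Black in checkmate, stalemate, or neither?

Black to move; black king on g8.
In check: yes, from the white pawn on f7.
Legal moves for Black: Kh8, Kf8, Kg7.
Black is in check but has 3 legal moves → neither.

neither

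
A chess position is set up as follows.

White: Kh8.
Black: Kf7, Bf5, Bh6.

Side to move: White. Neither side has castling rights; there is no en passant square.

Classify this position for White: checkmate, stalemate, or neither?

White to move; white king on h8.
In check: no.
King squares — g7: attacked by Bh6; h7: attacked by Bf5; g8: attacked by Kf7.
Legal moves for White: none.
Not in check and no legal moves → stalemate.

stalemate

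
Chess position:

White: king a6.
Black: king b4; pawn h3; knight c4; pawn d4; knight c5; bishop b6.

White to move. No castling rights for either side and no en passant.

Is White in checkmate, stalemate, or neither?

White to move; white king on a6.
In check: yes, from the black knight on c5.
King squares — a5: attacked by Kb4; b5: attacked by Kb4; b6: attacked by Nc4; a7: attacked by Bb6; b7: attacked by Nc5.
Legal moves for White: none.
In check with no legal moves → checkmate.

checkmate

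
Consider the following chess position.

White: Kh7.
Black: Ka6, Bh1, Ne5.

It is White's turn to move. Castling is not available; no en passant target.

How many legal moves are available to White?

White to move; king on h7.
In check: no.
Legal moves: Kh8, Kg8, Kg7, Kh6.
Count: 4.

4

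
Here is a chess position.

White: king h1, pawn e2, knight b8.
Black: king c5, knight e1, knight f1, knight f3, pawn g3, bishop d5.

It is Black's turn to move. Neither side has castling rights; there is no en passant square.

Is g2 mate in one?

yes

After g2: white king on h1; in check: yes, from the black pawn on g2.
King squares — g1: attacked by Nf3; g2: attacked by Ne1; h2: attacked by Nf1.
White has no legal moves → checkmate.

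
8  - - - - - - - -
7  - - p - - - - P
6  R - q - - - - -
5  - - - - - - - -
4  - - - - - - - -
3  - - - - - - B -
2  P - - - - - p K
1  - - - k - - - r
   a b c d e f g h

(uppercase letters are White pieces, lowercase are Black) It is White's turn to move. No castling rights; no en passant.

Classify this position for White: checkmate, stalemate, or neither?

White to move; white king on h2.
In check: yes, from the black rook on h1.
King squares — g1: attacked by Rh1; h1: attacked by Pg2; g2: attacked by Qc6; g3: own bishop; h3: attacked by Rh1.
Legal moves for White: none.
In check with no legal moves → checkmate.

checkmate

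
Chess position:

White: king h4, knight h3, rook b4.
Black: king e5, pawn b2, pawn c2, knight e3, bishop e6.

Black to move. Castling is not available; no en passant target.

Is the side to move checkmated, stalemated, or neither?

Black to move; black king on e5.
In check: no.
Legal moves for Black include: Bg8, Bc8, Bf7, Bd7, Bf5, Bd5, Bg4, Bc4, Bxh3, Bb3, Ba2, Kf6, Kd6, Kf5, Kd5, Nf5+, Nd5, Ng4, ... (list truncated; more exist).
Black has legal moves and is not in check → neither.

neither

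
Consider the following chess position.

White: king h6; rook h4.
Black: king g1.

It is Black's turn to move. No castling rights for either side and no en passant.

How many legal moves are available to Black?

3

Black to move; king on g1.
In check: no.
Legal moves: Kg2, Kf2, Kf1.
Count: 3.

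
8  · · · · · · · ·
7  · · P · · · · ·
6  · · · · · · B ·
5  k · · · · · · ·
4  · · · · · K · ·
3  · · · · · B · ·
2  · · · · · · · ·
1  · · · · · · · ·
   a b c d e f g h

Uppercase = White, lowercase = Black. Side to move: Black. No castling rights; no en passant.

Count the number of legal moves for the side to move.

5

Black to move; king on a5.
In check: no.
Legal moves: Kb6, Ka6, Kb5, Kb4, Ka4.
Count: 5.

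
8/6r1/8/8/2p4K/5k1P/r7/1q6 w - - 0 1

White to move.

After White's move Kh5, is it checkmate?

After Kh5: black king on f3; in check: no.
Black is not in check, so this cannot be checkmate.

no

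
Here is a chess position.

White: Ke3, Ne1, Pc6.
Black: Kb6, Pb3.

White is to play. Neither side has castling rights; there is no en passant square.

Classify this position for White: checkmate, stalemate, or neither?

neither

White to move; white king on e3.
In check: no.
Legal moves for White: Kf4, Ke4, Kd4, Kf3, Kd3, Kf2, Ke2, Kd2, Nf3, Nd3, Ng2, Nc2, c7.
White has 13 legal moves and is not in check → neither.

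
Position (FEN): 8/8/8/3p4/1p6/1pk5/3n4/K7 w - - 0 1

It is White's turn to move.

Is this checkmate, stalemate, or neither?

stalemate

White to move; white king on a1.
In check: no.
King squares — b1: attacked by Nd2; a2: attacked by Pb3; b2: attacked by Kc3.
Legal moves for White: none.
Not in check and no legal moves → stalemate.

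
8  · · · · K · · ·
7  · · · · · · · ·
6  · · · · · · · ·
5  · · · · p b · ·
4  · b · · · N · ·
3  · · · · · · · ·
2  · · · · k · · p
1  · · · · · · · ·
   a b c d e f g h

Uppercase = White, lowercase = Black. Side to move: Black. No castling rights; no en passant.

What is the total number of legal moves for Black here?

8

Black to move; king on e2.
In check: yes, from the white knight on f4.
Legal moves: Kf3, Ke3, Kf2, Kd2, Kf1, Ke1, Kd1, exf4.
Count: 8.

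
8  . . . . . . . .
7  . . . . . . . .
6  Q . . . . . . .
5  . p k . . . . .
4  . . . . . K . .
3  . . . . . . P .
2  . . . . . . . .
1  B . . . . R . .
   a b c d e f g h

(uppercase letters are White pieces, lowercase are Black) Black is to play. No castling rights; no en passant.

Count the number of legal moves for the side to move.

4

Black to move; king on c5.
In check: no.
Legal moves: Kd5, Kc4, Kb4, b4.
Count: 4.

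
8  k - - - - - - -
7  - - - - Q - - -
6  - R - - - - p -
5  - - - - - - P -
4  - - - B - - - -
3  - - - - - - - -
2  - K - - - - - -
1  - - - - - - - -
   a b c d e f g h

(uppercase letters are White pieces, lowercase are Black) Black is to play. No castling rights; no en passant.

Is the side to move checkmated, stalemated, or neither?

stalemate

Black to move; black king on a8.
In check: no.
King squares — a7: attacked by Qe7; b7: attacked by Rb6; b8: attacked by Rb6.
Legal moves for Black: none.
Not in check and no legal moves → stalemate.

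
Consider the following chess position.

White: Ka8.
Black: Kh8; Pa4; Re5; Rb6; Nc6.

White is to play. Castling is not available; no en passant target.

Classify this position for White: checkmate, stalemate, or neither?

stalemate

White to move; white king on a8.
In check: no.
King squares — a7: attacked by Nc6; b7: attacked by Rb6; b8: attacked by Rb6.
Legal moves for White: none.
Not in check and no legal moves → stalemate.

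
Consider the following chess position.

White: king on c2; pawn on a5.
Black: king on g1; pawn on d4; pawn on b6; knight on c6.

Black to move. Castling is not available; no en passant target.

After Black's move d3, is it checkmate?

After d3: white king on c2; in check: yes, from the black pawn on d3.
White has 8 legal replies: Kxd3, Kc3, Kb3, Kd2, Kb2, Kd1, Kc1, Kb1.
In check but a legal move exists → not checkmate.

no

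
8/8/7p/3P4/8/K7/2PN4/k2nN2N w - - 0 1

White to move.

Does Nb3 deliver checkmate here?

no

After Nb3: black king on a1; in check: yes, from the white knight on b3.
Black has 1 legal reply: Kb1.
In check but a legal move exists → not checkmate.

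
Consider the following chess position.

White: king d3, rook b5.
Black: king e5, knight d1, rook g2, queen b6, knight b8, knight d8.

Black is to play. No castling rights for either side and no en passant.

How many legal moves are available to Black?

Black to move; king on e5.
In check: yes, from the white rook on b5.
Legal moves: Kf6, Ke6, Kd6, Kf4, Qc5, Qxb5#.
Count: 6.

6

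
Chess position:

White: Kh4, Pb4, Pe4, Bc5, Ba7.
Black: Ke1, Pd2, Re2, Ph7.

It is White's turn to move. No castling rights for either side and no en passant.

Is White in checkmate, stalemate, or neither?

neither

White to move; white king on h4.
In check: no.
Legal moves for White: Bb8, Bab6, Bf8, Be7, Bd6, Bcb6, Bd4, Be3, Bf2+, Bg1, Kh5, Kg5, Kg4, Kh3, Kg3, e5, b5.
White has 17 legal moves and is not in check → neither.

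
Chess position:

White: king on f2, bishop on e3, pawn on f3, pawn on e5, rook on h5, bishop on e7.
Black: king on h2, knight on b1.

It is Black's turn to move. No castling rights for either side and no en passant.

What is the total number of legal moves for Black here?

0

Black to move; king on h2.
In check: yes, from the white rook on h5.
Legal moves: none.
Count: 0.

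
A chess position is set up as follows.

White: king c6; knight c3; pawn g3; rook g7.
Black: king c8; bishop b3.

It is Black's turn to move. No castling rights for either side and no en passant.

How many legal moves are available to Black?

Black to move; king on c8.
In check: no.
Legal moves: Kd8, Kb8, Bg8, Bf7, Be6, Bd5+, Bc4, Ba4+, Bc2, Ba2, Bd1.
Count: 11.

11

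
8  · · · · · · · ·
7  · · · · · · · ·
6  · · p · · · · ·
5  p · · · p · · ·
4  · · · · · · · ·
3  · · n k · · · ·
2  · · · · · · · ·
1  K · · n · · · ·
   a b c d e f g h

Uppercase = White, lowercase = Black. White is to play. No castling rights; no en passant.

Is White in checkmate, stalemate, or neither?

White to move; white king on a1.
In check: no.
King squares — b1: attacked by Nc3; a2: attacked by Nc3; b2: attacked by Nd1.
Legal moves for White: none.
Not in check and no legal moves → stalemate.

stalemate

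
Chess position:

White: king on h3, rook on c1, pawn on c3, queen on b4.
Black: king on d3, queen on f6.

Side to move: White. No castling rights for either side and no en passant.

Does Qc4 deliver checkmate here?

After Qc4: black king on d3; in check: yes, from the white queen on c4.
Black has 3 legal replies: Kxc4, Ke3, Kd2.
In check but a legal move exists → not checkmate.

no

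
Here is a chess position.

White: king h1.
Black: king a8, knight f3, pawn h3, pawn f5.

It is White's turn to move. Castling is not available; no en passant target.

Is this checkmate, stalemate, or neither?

stalemate

White to move; white king on h1.
In check: no.
King squares — g1: attacked by Nf3; g2: attacked by Ph3; h2: attacked by Nf3.
Legal moves for White: none.
Not in check and no legal moves → stalemate.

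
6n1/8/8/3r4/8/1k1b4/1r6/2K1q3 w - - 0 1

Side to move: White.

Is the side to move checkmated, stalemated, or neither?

White to move; white king on c1.
In check: yes, from the black queen on e1.
King squares — b1: attacked by Qe1; d1: attacked by Qe1; b2: attacked by Kb3; c2: attacked by Rb2; d2: attacked by Qe1.
Legal moves for White: none.
In check with no legal moves → checkmate.

checkmate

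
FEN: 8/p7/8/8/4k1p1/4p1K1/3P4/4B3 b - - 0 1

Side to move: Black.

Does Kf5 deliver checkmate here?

After Kf5: white king on g3; in check: no.
White is not in check, so this cannot be checkmate.

no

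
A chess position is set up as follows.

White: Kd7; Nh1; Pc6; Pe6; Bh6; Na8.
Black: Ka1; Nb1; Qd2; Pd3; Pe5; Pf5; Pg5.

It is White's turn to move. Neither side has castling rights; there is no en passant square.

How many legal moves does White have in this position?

15

White to move; king on d7.
In check: no.
Legal moves: Nc7, Nb6, Ke8, Kd8, Kc8, Ke7, Kc7, Kd6, Bf8, Bg7, Bxg5, Ng3, Nf2, e7, c7.
Count: 15.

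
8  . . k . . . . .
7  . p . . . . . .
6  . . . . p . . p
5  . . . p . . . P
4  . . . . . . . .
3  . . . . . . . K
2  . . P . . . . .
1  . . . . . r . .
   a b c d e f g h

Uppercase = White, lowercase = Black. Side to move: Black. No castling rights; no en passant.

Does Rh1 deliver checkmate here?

no

After Rh1: white king on h3; in check: yes, from the black rook on h1.
White has 3 legal replies: Kg4, Kg3, Kg2.
In check but a legal move exists → not checkmate.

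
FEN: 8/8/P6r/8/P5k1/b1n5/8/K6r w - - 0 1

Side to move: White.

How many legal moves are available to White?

White to move; king on a1.
In check: yes, from the black rook on h1.
Legal moves: none.
Count: 0.

0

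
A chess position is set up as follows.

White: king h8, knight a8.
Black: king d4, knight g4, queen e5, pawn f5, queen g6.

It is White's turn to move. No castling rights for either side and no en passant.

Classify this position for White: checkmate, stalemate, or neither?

checkmate

White to move; white king on h8.
In check: yes, from the black queen on e5.
King squares — g7: attacked by Qe5; h7: attacked by Qg6; g8: attacked by Qg6.
Legal moves for White: none.
In check with no legal moves → checkmate.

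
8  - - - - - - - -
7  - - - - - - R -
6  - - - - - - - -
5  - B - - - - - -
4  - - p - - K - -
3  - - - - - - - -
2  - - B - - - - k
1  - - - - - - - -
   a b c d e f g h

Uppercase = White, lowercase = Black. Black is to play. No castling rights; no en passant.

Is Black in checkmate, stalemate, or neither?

neither

Black to move; black king on h2.
In check: no.
Legal moves for Black: Kh3, Kh1, c3.
Black has 3 legal moves and is not in check → neither.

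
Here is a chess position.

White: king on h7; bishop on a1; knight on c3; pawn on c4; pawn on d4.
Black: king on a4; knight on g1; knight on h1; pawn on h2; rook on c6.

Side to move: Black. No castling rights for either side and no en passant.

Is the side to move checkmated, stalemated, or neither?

Black to move; black king on a4.
In check: yes, from the white knight on c3.
King squares — a3: available; b3: available; b4: available; a5: available; b5: attacked by Nc3.
Legal moves for Black: Ka5, Kb4, Kb3, Ka3.
Black is in check but has 4 legal moves → neither.

neither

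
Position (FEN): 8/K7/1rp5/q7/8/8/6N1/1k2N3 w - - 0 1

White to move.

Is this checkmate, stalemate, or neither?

checkmate

White to move; white king on a7.
In check: yes, from the black queen on a5.
King squares — a6: attacked by Qa5; b6: attacked by Qa5; b7: attacked by Rb6; a8: attacked by Qa5; b8: attacked by Rb6.
Legal moves for White: none.
In check with no legal moves → checkmate.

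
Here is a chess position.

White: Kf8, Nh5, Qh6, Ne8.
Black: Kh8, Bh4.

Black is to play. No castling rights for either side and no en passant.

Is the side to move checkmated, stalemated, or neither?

checkmate

Black to move; black king on h8.
In check: yes, from the white queen on h6.
King squares — g7: attacked by Nh5; h7: attacked by Qh6; g8: attacked by Kf8.
Legal moves for Black: none.
In check with no legal moves → checkmate.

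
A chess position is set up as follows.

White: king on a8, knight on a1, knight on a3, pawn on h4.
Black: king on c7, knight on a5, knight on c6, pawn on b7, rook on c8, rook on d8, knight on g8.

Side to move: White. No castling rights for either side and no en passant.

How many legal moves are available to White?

White to move; king on a8.
In check: yes, from the black rook on c8.
Legal moves: none.
Count: 0.

0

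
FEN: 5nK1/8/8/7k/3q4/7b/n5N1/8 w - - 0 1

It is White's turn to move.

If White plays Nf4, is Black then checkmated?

After Nf4: black king on h5; in check: yes, from the white knight on f4.
Black has 5 legal replies: Kh6, Kg5, Kh4, Kg4, Qxf4.
In check but a legal move exists → not checkmate.

no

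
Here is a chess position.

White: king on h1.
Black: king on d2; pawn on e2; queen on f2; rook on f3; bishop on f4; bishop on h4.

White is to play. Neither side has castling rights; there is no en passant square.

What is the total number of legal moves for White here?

White to move; king on h1.
In check: no.
Legal moves: none.
Count: 0.

0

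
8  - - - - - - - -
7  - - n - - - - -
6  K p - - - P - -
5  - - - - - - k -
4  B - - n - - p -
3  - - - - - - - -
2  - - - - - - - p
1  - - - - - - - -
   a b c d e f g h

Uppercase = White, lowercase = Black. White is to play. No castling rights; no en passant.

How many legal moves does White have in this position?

White to move; king on a6.
In check: yes, from the black knight on c7.
Legal moves: Kb7, Ka7, Kxb6.
Count: 3.

3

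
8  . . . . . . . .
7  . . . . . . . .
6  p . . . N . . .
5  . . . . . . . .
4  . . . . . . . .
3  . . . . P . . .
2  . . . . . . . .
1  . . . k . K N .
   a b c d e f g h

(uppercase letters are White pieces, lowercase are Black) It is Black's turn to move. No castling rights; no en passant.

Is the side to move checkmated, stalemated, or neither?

Black to move; black king on d1.
In check: no.
Legal moves for Black: Kd2, Kc2, Kc1, a5.
Black has 4 legal moves and is not in check → neither.

neither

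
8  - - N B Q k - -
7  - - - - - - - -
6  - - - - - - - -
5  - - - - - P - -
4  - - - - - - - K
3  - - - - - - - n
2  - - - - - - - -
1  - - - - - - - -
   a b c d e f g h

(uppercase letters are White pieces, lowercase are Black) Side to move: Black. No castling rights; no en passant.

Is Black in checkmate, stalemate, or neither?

neither

Black to move; black king on f8.
In check: yes, from the white queen on e8.
Legal moves for Black: Kxe8, Kg7.
Black is in check but has 2 legal moves → neither.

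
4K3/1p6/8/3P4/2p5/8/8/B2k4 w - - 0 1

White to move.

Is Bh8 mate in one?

After Bh8: black king on d1; in check: no.
Black is not in check, so this cannot be checkmate.

no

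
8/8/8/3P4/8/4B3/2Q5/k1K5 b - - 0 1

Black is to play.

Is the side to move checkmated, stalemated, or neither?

Black to move; black king on a1.
In check: no.
King squares — b1: attacked by Kc1; a2: attacked by Qc2; b2: attacked by Kc1.
Legal moves for Black: none.
Not in check and no legal moves → stalemate.

stalemate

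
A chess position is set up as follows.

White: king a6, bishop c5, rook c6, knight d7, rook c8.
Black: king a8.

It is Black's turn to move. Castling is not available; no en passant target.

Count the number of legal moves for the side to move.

0

Black to move; king on a8.
In check: yes, from the white rook on c8.
Legal moves: none.
Count: 0.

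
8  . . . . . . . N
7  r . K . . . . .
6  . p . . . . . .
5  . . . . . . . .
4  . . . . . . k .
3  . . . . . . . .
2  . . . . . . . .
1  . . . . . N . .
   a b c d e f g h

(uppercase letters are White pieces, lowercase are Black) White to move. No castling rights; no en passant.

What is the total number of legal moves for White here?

6

White to move; king on c7.
In check: yes, from the black rook on a7.
Legal moves: Kd8, Kc8, Kb8, Kd6, Kc6, Kxb6.
Count: 6.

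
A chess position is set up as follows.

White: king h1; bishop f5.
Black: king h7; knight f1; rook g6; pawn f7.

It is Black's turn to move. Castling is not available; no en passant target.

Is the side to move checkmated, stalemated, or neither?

neither

Black to move; black king on h7.
In check: no.
Legal moves for Black: Kh8, Kg8, Kg7, Kh6, Ng3+, Ne3, Nh2, Nd2, f6.
Black has 9 legal moves and is not in check → neither.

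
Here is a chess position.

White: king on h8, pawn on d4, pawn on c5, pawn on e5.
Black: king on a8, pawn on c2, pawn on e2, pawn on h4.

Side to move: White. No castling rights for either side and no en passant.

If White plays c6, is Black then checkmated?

After c6: black king on a8; in check: no.
Black is not in check, so this cannot be checkmate.

no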